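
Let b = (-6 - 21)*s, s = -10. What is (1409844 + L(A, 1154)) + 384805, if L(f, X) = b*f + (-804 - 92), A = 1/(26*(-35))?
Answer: 163231496/91 ≈ 1.7938e+6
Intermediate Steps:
b = 270 (b = (-6 - 21)*(-10) = -27*(-10) = 270)
A = -1/910 (A = 1/(-910) = -1/910 ≈ -0.0010989)
L(f, X) = -896 + 270*f (L(f, X) = 270*f + (-804 - 92) = 270*f - 896 = -896 + 270*f)
(1409844 + L(A, 1154)) + 384805 = (1409844 + (-896 + 270*(-1/910))) + 384805 = (1409844 + (-896 - 27/91)) + 384805 = (1409844 - 81563/91) + 384805 = 128214241/91 + 384805 = 163231496/91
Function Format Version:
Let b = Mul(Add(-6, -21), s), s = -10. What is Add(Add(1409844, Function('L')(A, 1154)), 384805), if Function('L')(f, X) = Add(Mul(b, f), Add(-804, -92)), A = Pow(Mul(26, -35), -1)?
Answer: Rational(163231496, 91) ≈ 1.7938e+6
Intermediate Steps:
b = 270 (b = Mul(Add(-6, -21), -10) = Mul(-27, -10) = 270)
A = Rational(-1, 910) (A = Pow(-910, -1) = Rational(-1, 910) ≈ -0.0010989)
Function('L')(f, X) = Add(-896, Mul(270, f)) (Function('L')(f, X) = Add(Mul(270, f), Add(-804, -92)) = Add(Mul(270, f), -896) = Add(-896, Mul(270, f)))
Add(Add(1409844, Function('L')(A, 1154)), 384805) = Add(Add(1409844, Add(-896, Mul(270, Rational(-1, 910)))), 384805) = Add(Add(1409844, Add(-896, Rational(-27, 91))), 384805) = Add(Add(1409844, Rational(-81563, 91)), 384805) = Add(Rational(128214241, 91), 384805) = Rational(163231496, 91)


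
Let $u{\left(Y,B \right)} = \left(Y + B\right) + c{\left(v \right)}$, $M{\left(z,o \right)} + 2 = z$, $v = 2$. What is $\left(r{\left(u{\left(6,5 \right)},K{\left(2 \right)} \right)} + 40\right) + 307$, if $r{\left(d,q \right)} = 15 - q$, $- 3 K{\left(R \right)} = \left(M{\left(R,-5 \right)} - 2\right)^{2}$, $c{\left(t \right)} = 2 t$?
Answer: $\frac{1090}{3} \approx 363.33$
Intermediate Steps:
$M{\left(z,o \right)} = -2 + z$
$K{\left(R \right)} = - \frac{\left(-4 + R\right)^{2}}{3}$ ($K{\left(R \right)} = - \frac{\left(\left(-2 + R\right) - 2\right)^{2}}{3} = - \frac{\left(-4 + R\right)^{2}}{3}$)
$u{\left(Y,B \right)} = 4 + B + Y$ ($u{\left(Y,B \right)} = \left(Y + B\right) + 2 \cdot 2 = \left(B + Y\right) + 4 = 4 + B + Y$)
$\left(r{\left(u{\left(6,5 \right)},K{\left(2 \right)} \right)} + 40\right) + 307 = \left(\left(15 - - \frac{\left(-4 + 2\right)^{2}}{3}\right) + 40\right) + 307 = \left(\left(15 - - \frac{\left(-2\right)^{2}}{3}\right) + 40\right) + 307 = \left(\left(15 - \left(- \frac{1}{3}\right) 4\right) + 40\right) + 307 = \left(\left(15 - - \frac{4}{3}\right) + 40\right) + 307 = \left(\left(15 + \frac{4}{3}\right) + 40\right) + 307 = \left(\frac{49}{3} + 40\right) + 307 = \frac{169}{3} + 307 = \frac{1090}{3}$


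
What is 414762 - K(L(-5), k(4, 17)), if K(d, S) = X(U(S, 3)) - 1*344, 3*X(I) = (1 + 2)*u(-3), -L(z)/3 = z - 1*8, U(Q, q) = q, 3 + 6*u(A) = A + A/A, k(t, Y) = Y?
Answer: 2490641/6 ≈ 4.1511e+5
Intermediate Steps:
u(A) = -1/3 + A/6 (u(A) = -1/2 + (A + A/A)/6 = -1/2 + (A + 1)/6 = -1/2 + (1 + A)/6 = -1/2 + (1/6 + A/6) = -1/3 + A/6)
L(z) = 24 - 3*z (L(z) = -3*(z - 1*8) = -3*(z - 8) = -3*(-8 + z) = 24 - 3*z)
X(I) = -5/6 (X(I) = ((1 + 2)*(-1/3 + (1/6)*(-3)))/3 = (3*(-1/3 - 1/2))/3 = (3*(-5/6))/3 = (1/3)*(-5/2) = -5/6)
K(d, S) = -2069/6 (K(d, S) = -5/6 - 1*344 = -5/6 - 344 = -2069/6)
414762 - K(L(-5), k(4, 17)) = 414762 - 1*(-2069/6) = 414762 + 2069/6 = 2490641/6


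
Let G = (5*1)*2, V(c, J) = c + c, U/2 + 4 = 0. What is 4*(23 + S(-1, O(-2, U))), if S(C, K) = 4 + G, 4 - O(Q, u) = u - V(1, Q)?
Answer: 148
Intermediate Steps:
U = -8 (U = -8 + 2*0 = -8 + 0 = -8)
V(c, J) = 2*c
O(Q, u) = 6 - u (O(Q, u) = 4 - (u - 2) = 4 - (-2 + u) = 4 + (2 - u) = 6 - u)
G = 10 (G = 5*2 = 10)
S(C, K) = 14 (S(C, K) = 4 + 10 = 14)
4*(23 + S(-1, O(-2, U))) = 4*(23 + 14) = 4*37 = 148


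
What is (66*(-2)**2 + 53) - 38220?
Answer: -37903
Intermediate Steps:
(66*(-2)**2 + 53) - 38220 = (66*4 + 53) - 38220 = (264 + 53) - 38220 = 317 - 38220 = -37903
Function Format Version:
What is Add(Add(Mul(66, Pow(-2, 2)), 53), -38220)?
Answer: -37903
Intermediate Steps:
Add(Add(Mul(66, Pow(-2, 2)), 53), -38220) = Add(Add(Mul(66, 4), 53), -38220) = Add(Add(264, 53), -38220) = Add(317, -38220) = -37903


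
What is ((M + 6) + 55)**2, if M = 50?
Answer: 12321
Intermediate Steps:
((M + 6) + 55)**2 = ((50 + 6) + 55)**2 = (56 + 55)**2 = 111**2 = 12321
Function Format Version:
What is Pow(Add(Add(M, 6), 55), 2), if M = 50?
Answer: 12321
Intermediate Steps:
Pow(Add(Add(M, 6), 55), 2) = Pow(Add(Add(50, 6), 55), 2) = Pow(Add(56, 55), 2) = Pow(111, 2) = 12321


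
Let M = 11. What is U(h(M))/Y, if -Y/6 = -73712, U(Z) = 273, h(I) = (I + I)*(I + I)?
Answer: 91/147424 ≈ 0.00061727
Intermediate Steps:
h(I) = 4*I² (h(I) = (2*I)*(2*I) = 4*I²)
Y = 442272 (Y = -6*(-73712) = 442272)
U(h(M))/Y = 273/442272 = 273*(1/442272) = 91/147424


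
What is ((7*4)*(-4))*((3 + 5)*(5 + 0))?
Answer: -4480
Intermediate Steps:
((7*4)*(-4))*((3 + 5)*(5 + 0)) = (28*(-4))*(8*5) = -112*40 = -4480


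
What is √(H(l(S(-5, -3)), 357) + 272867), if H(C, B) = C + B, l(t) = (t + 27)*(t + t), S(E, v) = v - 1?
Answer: 4*√17065 ≈ 522.53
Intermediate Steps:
S(E, v) = -1 + v
l(t) = 2*t*(27 + t) (l(t) = (27 + t)*(2*t) = 2*t*(27 + t))
H(C, B) = B + C
√(H(l(S(-5, -3)), 357) + 272867) = √((357 + 2*(-1 - 3)*(27 + (-1 - 3))) + 272867) = √((357 + 2*(-4)*(27 - 4)) + 272867) = √((357 + 2*(-4)*23) + 272867) = √((357 - 184) + 272867) = √(173 + 272867) = √273040 = 4*√17065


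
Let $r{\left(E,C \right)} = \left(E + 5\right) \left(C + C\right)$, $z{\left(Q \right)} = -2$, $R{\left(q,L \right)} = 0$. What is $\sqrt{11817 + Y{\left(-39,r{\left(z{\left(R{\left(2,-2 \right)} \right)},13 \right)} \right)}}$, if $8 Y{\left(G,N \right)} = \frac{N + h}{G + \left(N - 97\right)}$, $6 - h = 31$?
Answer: $\frac{\sqrt{159008015}}{116} \approx 108.71$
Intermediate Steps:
$h = -25$ ($h = 6 - 31 = -25$)
$r{\left(E,C \right)} = 2 C \left(5 + E\right)$ ($r{\left(E,C \right)} = \left(5 + E\right) 2 C = 2 C \left(5 + E\right)$)
$Y{\left(G,N \right)} = \frac{-25 + N}{8 \left(-97 + G + N\right)}$ ($Y{\left(G,N \right)} = \frac{\left(N - 25\right) \frac{1}{G + \left(N - 97\right)}}{8} = \frac{\left(-25 + N\right) \frac{1}{G + \left(-97 + N\right)}}{8} = \frac{\left(-25 + N\right) \frac{1}{-97 + G + N}}{8} = \frac{\frac{1}{-97 + G + N} \left(-25 + N\right)}{8} = \frac{-25 + N}{8 \left(-97 + G + N\right)}$)
$\sqrt{11817 + Y{\left(-39,r{\left(z{\left(R{\left(2,-2 \right)} \right)},13 \right)} \right)}} = \sqrt{11817 + \frac{-25 + 2 \cdot 13 \left(5 - 2\right)}{8 \left(-97 - 39 + 2 \cdot 13 \left(5 - 2\right)\right)}} = \sqrt{11817 + \frac{-25 + 2 \cdot 13 \cdot 3}{8 \left(-97 - 39 + 2 \cdot 13 \cdot 3\right)}} = \sqrt{11817 + \frac{-25 + 78}{8 \left(-97 - 39 + 78\right)}} = \sqrt{11817 + \frac{1}{8} \frac{1}{-58} \cdot 53} = \sqrt{11817 + \frac{1}{8} \left(- \frac{1}{58}\right) 53} = \sqrt{11817 - \frac{53}{464}} = \sqrt{\frac{5483035}{464}} = \frac{\sqrt{159008015}}{116}$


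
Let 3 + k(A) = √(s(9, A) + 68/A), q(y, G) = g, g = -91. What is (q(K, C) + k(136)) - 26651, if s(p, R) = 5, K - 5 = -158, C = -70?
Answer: -26745 + √22/2 ≈ -26743.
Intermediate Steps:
K = -153 (K = 5 - 158 = -153)
q(y, G) = -91
k(A) = -3 + √(5 + 68/A)
(q(K, C) + k(136)) - 26651 = (-91 + (-3 + √(5 + 68/136))) - 26651 = (-91 + (-3 + √(5 + 68*(1/136)))) - 26651 = (-91 + (-3 + √(5 + ½))) - 26651 = (-91 + (-3 + √(11/2))) - 26651 = (-91 + (-3 + √22/2)) - 26651 = (-94 + √22/2) - 26651 = -26745 + √22/2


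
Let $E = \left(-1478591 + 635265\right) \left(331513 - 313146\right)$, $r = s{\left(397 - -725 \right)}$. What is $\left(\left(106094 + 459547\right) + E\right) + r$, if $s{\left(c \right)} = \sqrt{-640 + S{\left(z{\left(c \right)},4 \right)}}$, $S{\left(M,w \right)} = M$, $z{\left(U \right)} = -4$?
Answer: $-15488803001 + 2 i \sqrt{161} \approx -1.5489 \cdot 10^{10} + 25.377 i$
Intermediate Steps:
$s{\left(c \right)} = 2 i \sqrt{161}$ ($s{\left(c \right)} = \sqrt{-640 - 4} = \sqrt{-644} = 2 i \sqrt{161}$)
$r = 2 i \sqrt{161} \approx 25.377 i$
$E = -15489368642$ ($E = \left(-843326\right) 18367 = -15489368642$)
$\left(\left(106094 + 459547\right) + E\right) + r = \left(\left(106094 + 459547\right) - 15489368642\right) + 2 i \sqrt{161} = \left(565641 - 15489368642\right) + 2 i \sqrt{161} = -15488803001 + 2 i \sqrt{161}$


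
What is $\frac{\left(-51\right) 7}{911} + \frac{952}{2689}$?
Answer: $- \frac{92701}{2449679} \approx -0.037842$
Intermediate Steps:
$\frac{\left(-51\right) 7}{911} + \frac{952}{2689} = \left(-357\right) \frac{1}{911} + 952 \cdot \frac{1}{2689} = - \frac{357}{911} + \frac{952}{2689} = - \frac{92701}{2449679}$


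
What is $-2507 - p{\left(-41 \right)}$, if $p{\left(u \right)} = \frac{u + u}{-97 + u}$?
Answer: $- \frac{173024}{69} \approx -2507.6$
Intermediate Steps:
$p{\left(u \right)} = \frac{2 u}{-97 + u}$
$-2507 - p{\left(-41 \right)} = -2507 - 2 \left(-41\right) \frac{1}{-97 - 41} = -2507 - 2 \left(-41\right) \frac{1}{-138} = -2507 - 2 \left(-41\right) \left(- \frac{1}{138}\right) = -2507 - \frac{41}{69} = - \frac{173024}{69}$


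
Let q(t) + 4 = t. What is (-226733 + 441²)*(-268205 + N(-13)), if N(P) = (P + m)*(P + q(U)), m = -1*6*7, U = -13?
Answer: 8596931860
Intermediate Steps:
m = -42 (m = -6*7 = -42)
q(t) = -4 + t
N(P) = (-42 + P)*(-17 + P) (N(P) = (P - 42)*(P + (-4 - 13)) = (-42 + P)*(P - 17) = (-42 + P)*(-17 + P))
(-226733 + 441²)*(-268205 + N(-13)) = (-226733 + 441²)*(-268205 + (714 + (-13)² - 59*(-13))) = (-226733 + 194481)*(-268205 + (714 + 169 + 767)) = -32252*(-268205 + 1650) = -32252*(-266555) = 8596931860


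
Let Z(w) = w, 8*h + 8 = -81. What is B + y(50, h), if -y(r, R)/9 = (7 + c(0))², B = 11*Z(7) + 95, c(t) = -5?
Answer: 136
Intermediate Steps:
h = -89/8 (h = -1 + (⅛)*(-81) = -1 - 81/8 = -89/8 ≈ -11.125)
B = 172 (B = 11*7 + 95 = 77 + 95 = 172)
y(r, R) = -36 (y(r, R) = -9*(7 - 5)² = -9*2² = -9*4 = -36)
B + y(50, h) = 172 - 36 = 136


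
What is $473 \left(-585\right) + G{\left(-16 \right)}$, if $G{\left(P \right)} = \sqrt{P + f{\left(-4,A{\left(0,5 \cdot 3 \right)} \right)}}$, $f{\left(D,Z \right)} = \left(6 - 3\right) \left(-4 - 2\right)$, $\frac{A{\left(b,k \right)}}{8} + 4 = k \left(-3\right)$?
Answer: $-276705 + i \sqrt{34} \approx -2.7671 \cdot 10^{5} + 5.831 i$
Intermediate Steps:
$A{\left(b,k \right)} = -32 - 24 k$ ($A{\left(b,k \right)} = -32 + 8 k \left(-3\right) = -32 + 8 \left(- 3 k\right) = -32 - 24 k$)
$f{\left(D,Z \right)} = -18$ ($f{\left(D,Z \right)} = 3 \left(-6\right) = -18$)
$G{\left(P \right)} = \sqrt{-18 + P}$ ($G{\left(P \right)} = \sqrt{P - 18} = \sqrt{-18 + P}$)
$473 \left(-585\right) + G{\left(-16 \right)} = 473 \left(-585\right) + \sqrt{-18 - 16} = -276705 + \sqrt{-34} = -276705 + i \sqrt{34}$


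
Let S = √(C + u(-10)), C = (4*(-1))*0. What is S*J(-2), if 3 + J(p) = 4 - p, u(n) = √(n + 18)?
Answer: 3*2^(¾) ≈ 5.0454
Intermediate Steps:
u(n) = √(18 + n)
C = 0 (C = -4*0 = 0)
J(p) = 1 - p (J(p) = -3 + (4 - p) = 1 - p)
S = 2^(¾) (S = √(0 + √(18 - 10)) = √(0 + √8) = √(0 + 2*√2) = √(2*√2) = 2^(¾) ≈ 1.6818)
S*J(-2) = 2^(¾)*(1 - 1*(-2)) = 2^(¾)*(1 + 2) = 2^(¾)*3 = 3*2^(¾)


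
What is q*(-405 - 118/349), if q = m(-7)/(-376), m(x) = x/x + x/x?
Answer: 141463/65612 ≈ 2.1561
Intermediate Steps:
m(x) = 2 (m(x) = 1 + 1 = 2)
q = -1/188 (q = 2/(-376) = 2*(-1/376) = -1/188 ≈ -0.0053191)
q*(-405 - 118/349) = -(-405 - 118/349)/188 = -1/188*(-141463/349) = 141463/65612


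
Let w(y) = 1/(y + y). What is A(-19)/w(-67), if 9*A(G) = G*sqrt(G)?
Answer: 2546*I*sqrt(19)/9 ≈ 1233.1*I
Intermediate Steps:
w(y) = 1/(2*y)
A(G) = G**(3/2)/9 (A(G) = (G*sqrt(G))/9 = G**(3/2)/9)
A(-19)/w(-67) = ((-19)**(3/2)/9)/(((1/2)/(-67))) = ((-19*I*sqrt(19))/9)/(((1/2)*(-1/67))) = (-19*I*sqrt(19)/9)/(-1/134) = -19*I*sqrt(19)/9*(-134) = 2546*I*sqrt(19)/9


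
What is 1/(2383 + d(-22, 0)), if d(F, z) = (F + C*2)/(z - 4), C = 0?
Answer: 2/4777 ≈ 0.00041867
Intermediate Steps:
d(F, z) = F/(-4 + z) (d(F, z) = (F + 0*2)/(z - 4) = (F + 0)/(-4 + z) = F/(-4 + z))
1/(2383 + d(-22, 0)) = 1/(2383 - 22/(-4 + 0)) = 1/(2383 - 22/(-4)) = 1/(2383 - 22*(-1/4)) = 1/(2383 + 11/2) = 1/(4777/2) = 2/4777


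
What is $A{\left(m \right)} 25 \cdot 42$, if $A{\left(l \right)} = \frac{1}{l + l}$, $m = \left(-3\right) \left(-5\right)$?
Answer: $35$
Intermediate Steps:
$m = 15$
$A{\left(l \right)} = \frac{1}{2 l}$
$A{\left(m \right)} 25 \cdot 42 = \frac{1}{2 \cdot 15} \cdot 25 \cdot 42 = \frac{1}{2} \cdot \frac{1}{15} \cdot 25 \cdot 42 = \frac{1}{30} \cdot 25 \cdot 42 = \frac{5}{6} \cdot 42 = 35$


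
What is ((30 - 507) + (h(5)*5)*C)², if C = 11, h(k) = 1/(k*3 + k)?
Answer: 3598609/16 ≈ 2.2491e+5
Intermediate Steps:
h(k) = 1/(4*k) (h(k) = 1/(3*k + k) = 1/(4*k))
((30 - 507) + (h(5)*5)*C)² = ((30 - 507) + (((¼)/5)*5)*11)² = (-477 + (((¼)*(⅕))*5)*11)² = (-477 + ((1/20)*5)*11)² = (-477 + (¼)*11)² = (-477 + 11/4)² = (-1897/4)² = 3598609/16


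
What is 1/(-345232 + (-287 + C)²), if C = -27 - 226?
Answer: -1/53632 ≈ -1.8646e-5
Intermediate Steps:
C = -253
1/(-345232 + (-287 + C)²) = 1/(-345232 + (-287 - 253)²) = 1/(-345232 + (-540)²) = 1/(-345232 + 291600) = 1/(-53632) = -1/53632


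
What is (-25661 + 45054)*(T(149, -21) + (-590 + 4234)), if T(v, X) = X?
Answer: 70260839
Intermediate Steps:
(-25661 + 45054)*(T(149, -21) + (-590 + 4234)) = (-25661 + 45054)*(-21 + (-590 + 4234)) = 19393*(-21 + 3644) = 19393*3623 = 70260839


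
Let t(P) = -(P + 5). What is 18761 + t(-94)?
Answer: 18850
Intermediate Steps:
t(P) = -5 - P (t(P) = -(5 + P) = -5 - P)
18761 + t(-94) = 18761 + (-5 - 1*(-94)) = 18761 + (-5 + 94) = 18761 + 89 = 18850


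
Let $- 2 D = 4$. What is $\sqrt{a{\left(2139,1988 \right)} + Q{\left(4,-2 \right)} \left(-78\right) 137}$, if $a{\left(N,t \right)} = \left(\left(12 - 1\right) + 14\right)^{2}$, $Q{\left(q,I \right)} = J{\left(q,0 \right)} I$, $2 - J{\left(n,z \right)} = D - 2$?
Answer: $\sqrt{128857} \approx 358.97$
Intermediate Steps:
$D = -2$ ($D = \left(- \frac{1}{2}\right) 4 = -2$)
$J{\left(n,z \right)} = 6$ ($J{\left(n,z \right)} = 2 - \left(-2 - 2\right) = 2 - -4 = 2 + 4 = 6$)
$Q{\left(q,I \right)} = 6 I$
$a{\left(N,t \right)} = 625$ ($a{\left(N,t \right)} = \left(11 + 14\right)^{2} = 25^{2} = 625$)
$\sqrt{a{\left(2139,1988 \right)} + Q{\left(4,-2 \right)} \left(-78\right) 137} = \sqrt{625 + 6 \left(-2\right) \left(-78\right) 137} = \sqrt{625 + \left(-12\right) \left(-78\right) 137} = \sqrt{625 + 936 \cdot 137} = \sqrt{625 + 128232} = \sqrt{128857}$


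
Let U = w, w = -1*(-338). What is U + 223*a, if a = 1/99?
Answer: 33685/99 ≈ 340.25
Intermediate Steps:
a = 1/99 ≈ 0.010101
w = 338
U = 338
U + 223*a = 338 + 223*(1/99) = 338 + 223/99 = 33685/99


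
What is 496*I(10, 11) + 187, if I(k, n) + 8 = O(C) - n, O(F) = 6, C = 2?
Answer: -6261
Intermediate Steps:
I(k, n) = -2 - n (I(k, n) = -8 + (6 - n) = -2 - n)
496*I(10, 11) + 187 = 496*(-2 - 1*11) + 187 = 496*(-2 - 11) + 187 = 496*(-13) + 187 = -6448 + 187 = -6261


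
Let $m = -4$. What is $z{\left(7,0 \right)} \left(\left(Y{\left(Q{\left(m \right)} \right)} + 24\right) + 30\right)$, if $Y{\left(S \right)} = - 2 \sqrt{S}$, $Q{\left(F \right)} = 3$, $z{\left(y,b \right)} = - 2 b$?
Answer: $0$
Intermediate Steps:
$z{\left(7,0 \right)} \left(\left(Y{\left(Q{\left(m \right)} \right)} + 24\right) + 30\right) = \left(-2\right) 0 \left(\left(- 2 \sqrt{3} + 24\right) + 30\right) = 0 \left(\left(24 - 2 \sqrt{3}\right) + 30\right) = 0 \left(54 - 2 \sqrt{3}\right) = 0$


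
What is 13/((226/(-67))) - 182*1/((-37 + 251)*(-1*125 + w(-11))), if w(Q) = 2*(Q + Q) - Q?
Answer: -3676140/955189 ≈ -3.8486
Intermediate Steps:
w(Q) = 3*Q (w(Q) = 2*(2*Q) - Q = 4*Q - Q = 3*Q)
13/((226/(-67))) - 182*1/((-37 + 251)*(-1*125 + w(-11))) = 13/((226/(-67))) - 182*1/((-37 + 251)*(-1*125 + 3*(-11))) = 13/((226*(-1/67))) - 182*1/(214*(-125 - 33)) = 13/(-226/67) - 182/((-158*214)) = 13*(-67/226) - 182/(-33812) = -871/226 - 182*(-1/33812) = -871/226 + 91/16906 = -3676140/955189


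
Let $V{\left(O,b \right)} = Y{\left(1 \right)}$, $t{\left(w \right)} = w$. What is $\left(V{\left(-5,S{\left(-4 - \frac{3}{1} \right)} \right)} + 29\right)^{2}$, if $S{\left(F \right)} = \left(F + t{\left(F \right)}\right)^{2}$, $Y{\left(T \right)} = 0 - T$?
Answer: $784$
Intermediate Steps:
$Y{\left(T \right)} = - T$
$S{\left(F \right)} = 4 F^{2}$ ($S{\left(F \right)} = \left(F + F\right)^{2} = \left(2 F\right)^{2} = 4 F^{2}$)
$V{\left(O,b \right)} = -1$ ($V{\left(O,b \right)} = \left(-1\right) 1 = -1$)
$\left(V{\left(-5,S{\left(-4 - \frac{3}{1} \right)} \right)} + 29\right)^{2} = \left(-1 + 29\right)^{2} = 28^{2} = 784$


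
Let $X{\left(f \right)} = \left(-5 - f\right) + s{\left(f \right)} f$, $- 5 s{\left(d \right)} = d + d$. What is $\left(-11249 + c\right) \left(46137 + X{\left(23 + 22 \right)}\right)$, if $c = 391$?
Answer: $-491617666$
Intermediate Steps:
$s{\left(d \right)} = - \frac{2 d}{5}$ ($s{\left(d \right)} = - \frac{d + d}{5} = - \frac{2 d}{5}$)
$X{\left(f \right)} = -5 - f - \frac{2 f^{2}}{5}$ ($X{\left(f \right)} = \left(-5 - f\right) + - \frac{2 f}{5} f = \left(-5 - f\right) - \frac{2 f^{2}}{5} = -5 - f - \frac{2 f^{2}}{5}$)
$\left(-11249 + c\right) \left(46137 + X{\left(23 + 22 \right)}\right) = \left(-11249 + 391\right) \left(46137 - \left(50 + \frac{2 \left(23 + 22\right)^{2}}{5}\right)\right) = - 10858 \left(46137 - \left(50 + 810\right)\right) = - 10858 \left(46137 - 860\right) = \left(-10858\right) 45277 = -491617666$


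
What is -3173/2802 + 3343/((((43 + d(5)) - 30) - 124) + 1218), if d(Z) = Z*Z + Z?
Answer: 1919795/1061958 ≈ 1.8078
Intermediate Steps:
d(Z) = Z + Z² (d(Z) = Z² + Z = Z + Z²)
-3173/2802 + 3343/((((43 + d(5)) - 30) - 124) + 1218) = -3173/2802 + 3343/((((43 + 5*(1 + 5)) - 30) - 124) + 1218) = -3173*1/2802 + 3343/((((43 + 5*6) - 30) - 124) + 1218) = -3173/2802 + 3343/((((43 + 30) - 30) - 124) + 1218) = -3173/2802 + 3343/(((73 - 30) - 124) + 1218) = -3173/2802 + 3343/((43 - 124) + 1218) = -3173/2802 + 3343/(-81 + 1218) = -3173/2802 + 3343/1137 = 1919795/1061958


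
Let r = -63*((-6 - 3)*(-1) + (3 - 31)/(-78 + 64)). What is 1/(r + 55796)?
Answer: 1/55103 ≈ 1.8148e-5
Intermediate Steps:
r = -693 (r = -63*(-9*(-1) - 28/(-14)) = -63*(9 - 28*(-1/14)) = -63*(9 + 2) = -63*11 = -693)
1/(r + 55796) = 1/(-693 + 55796) = 1/55103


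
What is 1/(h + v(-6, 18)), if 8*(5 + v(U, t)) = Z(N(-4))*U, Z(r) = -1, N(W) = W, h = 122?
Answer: 4/471 ≈ 0.0084926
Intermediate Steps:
v(U, t) = -5 - U/8 (v(U, t) = -5 + (-U)/8 = -5 - U/8)
1/(h + v(-6, 18)) = 1/(122 + (-5 - ⅛*(-6))) = 1/(122 + (-5 + ¾)) = 1/(122 - 17/4) = 1/(471/4) = 4/471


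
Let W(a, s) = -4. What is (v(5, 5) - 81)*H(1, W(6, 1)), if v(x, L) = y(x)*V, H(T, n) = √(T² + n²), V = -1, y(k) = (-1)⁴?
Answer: -82*√17 ≈ -338.09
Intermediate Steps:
y(k) = 1
v(x, L) = -1 (v(x, L) = 1*(-1) = -1)
(v(5, 5) - 81)*H(1, W(6, 1)) = (-1 - 81)*√(1² + (-4)²) = -82*√(1 + 16) = -82*√17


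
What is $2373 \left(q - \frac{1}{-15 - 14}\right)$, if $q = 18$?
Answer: $\frac{1241079}{29} \approx 42796.0$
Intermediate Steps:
$2373 \left(q - \frac{1}{-15 - 14}\right) = 2373 \left(18 - \frac{1}{-15 - 14}\right) = 2373 \left(18 - \frac{1}{-29}\right) = 2373 \left(18 - - \frac{1}{29}\right) = 2373 \left(18 + \frac{1}{29}\right) = 2373 \cdot \frac{523}{29} = \frac{1241079}{29}$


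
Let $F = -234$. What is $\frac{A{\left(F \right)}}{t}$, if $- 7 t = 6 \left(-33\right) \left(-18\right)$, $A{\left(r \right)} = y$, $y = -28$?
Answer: $\frac{49}{891} \approx 0.054994$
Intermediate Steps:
$A{\left(r \right)} = -28$
$t = - \frac{3564}{7}$ ($t = - \frac{6 \left(-33\right) \left(-18\right)}{7} = - \frac{\left(-198\right) \left(-18\right)}{7} = \left(- \frac{1}{7}\right) 3564 = - \frac{3564}{7} \approx -509.14$)
$\frac{A{\left(F \right)}}{t} = - \frac{28}{- \frac{3564}{7}} = \left(-28\right) \left(- \frac{7}{3564}\right) = \frac{49}{891}$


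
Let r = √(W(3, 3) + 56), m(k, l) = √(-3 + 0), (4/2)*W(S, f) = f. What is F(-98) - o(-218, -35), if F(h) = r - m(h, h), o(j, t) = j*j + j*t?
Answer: -55154 + √230/2 - I*√3 ≈ -55146.0 - 1.732*I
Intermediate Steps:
W(S, f) = f/2
o(j, t) = j² + j*t
m(k, l) = I*√3 (m(k, l) = √(-3) = I*√3)
r = √230/2 (r = √((½)*3 + 56) = √(3/2 + 56) = √(115/2) = √230/2 ≈ 7.5829)
F(h) = √230/2 - I*√3
F(-98) - o(-218, -35) = (√230/2 - I*√3) - (-218)*(-218 - 35) = (√230/2 - I*√3) - (-218)*(-253) = (√230/2 - I*√3) - 1*55154 = (√230/2 - I*√3) - 55154 = -55154 + √230/2 - I*√3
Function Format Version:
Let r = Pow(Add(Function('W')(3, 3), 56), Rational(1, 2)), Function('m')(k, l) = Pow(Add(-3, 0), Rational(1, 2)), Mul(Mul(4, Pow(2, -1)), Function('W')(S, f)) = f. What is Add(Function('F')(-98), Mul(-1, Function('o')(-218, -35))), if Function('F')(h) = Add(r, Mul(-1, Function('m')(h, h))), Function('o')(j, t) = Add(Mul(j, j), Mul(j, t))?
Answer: Add(-55154, Mul(Rational(1, 2), Pow(230, Rational(1, 2))), Mul(-1, I, Pow(3, Rational(1, 2)))) ≈ Add(-55146., Mul(-1.7320, I))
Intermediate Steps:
Function('W')(S, f) = Mul(Rational(1, 2), f)
Function('o')(j, t) = Add(Pow(j, 2), Mul(j, t))
Function('m')(k, l) = Mul(I, Pow(3, Rational(1, 2))) (Function('m')(k, l) = Pow(-3, Rational(1, 2)) = Mul(I, Pow(3, Rational(1, 2))))
r = Mul(Rational(1, 2), Pow(230, Rational(1, 2))) (r = Pow(Add(Mul(Rational(1, 2), 3), 56), Rational(1, 2)) = Pow(Add(Rational(3, 2), 56), Rational(1, 2)) = Pow(Rational(115, 2), Rational(1, 2)) = Mul(Rational(1, 2), Pow(230, Rational(1, 2))) ≈ 7.5829)
Function('F')(h) = Add(Mul(Rational(1, 2), Pow(230, Rational(1, 2))), Mul(-1, I, Pow(3, Rational(1, 2)))) (Function('F')(h) = Add(Mul(Rational(1, 2), Pow(230, Rational(1, 2))), Mul(-1, Mul(I, Pow(3, Rational(1, 2))))) = Add(Mul(Rational(1, 2), Pow(230, Rational(1, 2))), Mul(-1, I, Pow(3, Rational(1, 2)))))
Add(Function('F')(-98), Mul(-1, Function('o')(-218, -35))) = Add(Add(Mul(Rational(1, 2), Pow(230, Rational(1, 2))), Mul(-1, I, Pow(3, Rational(1, 2)))), Mul(-1, Mul(-218, Add(-218, -35)))) = Add(Add(Mul(Rational(1, 2), Pow(230, Rational(1, 2))), Mul(-1, I, Pow(3, Rational(1, 2)))), Mul(-1, Mul(-218, -253))) = Add(Add(Mul(Rational(1, 2), Pow(230, Rational(1, 2))), Mul(-1, I, Pow(3, Rational(1, 2)))), Mul(-1, 55154)) = Add(Add(Mul(Rational(1, 2), Pow(230, Rational(1, 2))), Mul(-1, I, Pow(3, Rational(1, 2)))), -55154) = Add(-55154, Mul(Rational(1, 2), Pow(230, Rational(1, 2))), Mul(-1, I, Pow(3, Rational(1, 2))))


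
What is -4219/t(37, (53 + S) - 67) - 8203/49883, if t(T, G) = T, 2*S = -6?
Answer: -210759888/1845671 ≈ -114.19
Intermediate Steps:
S = -3 (S = (1/2)*(-6) = -3)
-4219/t(37, (53 + S) - 67) - 8203/49883 = -4219/37 - 8203/49883 = -210759888/1845671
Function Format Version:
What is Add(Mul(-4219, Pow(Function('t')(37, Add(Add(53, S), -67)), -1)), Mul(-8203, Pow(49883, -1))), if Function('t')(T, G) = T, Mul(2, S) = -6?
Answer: Rational(-210759888, 1845671) ≈ -114.19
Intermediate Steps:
S = -3 (S = Mul(Rational(1, 2), -6) = -3)
Add(Mul(-4219, Pow(Function('t')(37, Add(Add(53, S), -67)), -1)), Mul(-8203, Pow(49883, -1))) = Add(Mul(-4219, Pow(37, -1)), Mul(-8203, Pow(49883, -1))) = Add(Mul(-4219, Rational(1, 37)), Mul(-8203, Rational(1, 49883))) = Add(Rational(-4219, 37), Rational(-8203, 49883)) = Rational(-210759888, 1845671)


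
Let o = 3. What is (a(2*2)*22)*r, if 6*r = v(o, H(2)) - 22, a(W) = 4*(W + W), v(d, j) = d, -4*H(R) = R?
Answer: -6688/3 ≈ -2229.3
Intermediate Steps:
H(R) = -R/4
a(W) = 8*W (a(W) = 4*(2*W) = 8*W)
r = -19/6 (r = (3 - 22)/6 = (⅙)*(-19) = -19/6 ≈ -3.1667)
(a(2*2)*22)*r = ((8*(2*2))*22)*(-19/6) = ((8*4)*22)*(-19/6) = (32*22)*(-19/6) = 704*(-19/6) = -6688/3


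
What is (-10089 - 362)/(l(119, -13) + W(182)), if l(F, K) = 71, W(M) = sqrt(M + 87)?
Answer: -742021/4772 + 10451*sqrt(269)/4772 ≈ -119.57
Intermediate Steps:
W(M) = sqrt(87 + M)
(-10089 - 362)/(l(119, -13) + W(182)) = (-10089 - 362)/(71 + sqrt(87 + 182)) = -10451/(71 + sqrt(269))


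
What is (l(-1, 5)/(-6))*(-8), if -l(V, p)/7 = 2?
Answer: -56/3 ≈ -18.667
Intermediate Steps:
l(V, p) = -14 (l(V, p) = -7*2 = -14)
(l(-1, 5)/(-6))*(-8) = (-14/(-6))*(-8) = -⅙*(-14)*(-8) = (7/3)*(-8) = -56/3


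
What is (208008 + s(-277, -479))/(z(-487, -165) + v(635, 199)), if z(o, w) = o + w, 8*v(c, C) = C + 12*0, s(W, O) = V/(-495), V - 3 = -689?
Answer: -823717168/2483415 ≈ -331.69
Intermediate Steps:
V = -686 (V = 3 - 689 = -686)
s(W, O) = 686/495 (s(W, O) = -686/(-495) = -686*(-1/495) = 686/495)
v(c, C) = C/8 (v(c, C) = (C + 12*0)/8 = (C + 0)/8 = C/8)
(208008 + s(-277, -479))/(z(-487, -165) + v(635, 199)) = (208008 + 686/495)/((-487 - 165) + (1/8)*199) = 102964646/(495*(-652 + 199/8)) = 102964646/(495*(-5017/8)) = (102964646/495)*(-8/5017) = -823717168/2483415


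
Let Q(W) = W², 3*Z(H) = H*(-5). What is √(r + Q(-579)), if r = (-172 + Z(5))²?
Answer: 5*√132394/3 ≈ 606.43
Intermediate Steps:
Z(H) = -5*H/3 (Z(H) = (H*(-5))/3 = (-5*H)/3 = -5*H/3)
r = 292681/9 (r = (-172 - 5/3*5)² = (-172 - 25/3)² = (-541/3)² = 292681/9 ≈ 32520.)
√(r + Q(-579)) = √(292681/9 + (-579)²) = √(292681/9 + 335241) = √(3309850/9) = 5*√132394/3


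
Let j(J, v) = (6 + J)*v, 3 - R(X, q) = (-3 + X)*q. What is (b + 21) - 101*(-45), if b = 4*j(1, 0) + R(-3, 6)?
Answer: 4605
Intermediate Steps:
R(X, q) = 3 - q*(-3 + X) (R(X, q) = 3 - (-3 + X)*q = 3 - q*(-3 + X))
j(J, v) = v*(6 + J)
b = 39 (b = 4*(0*(6 + 1)) + (3 + 3*6 - 1*(-3)*6) = 4*(0*7) + (3 + 18 + 18) = 4*0 + 39 = 0 + 39 = 39)
(b + 21) - 101*(-45) = (39 + 21) - 101*(-45) = 60 + 4545 = 4605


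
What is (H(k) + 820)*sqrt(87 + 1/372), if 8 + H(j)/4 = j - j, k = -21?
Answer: 394*sqrt(3009945)/93 ≈ 7350.1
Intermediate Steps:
H(j) = -32 (H(j) = -32 + 4*(j - j) = -32 + 4*0 = -32 + 0 = -32)
(H(k) + 820)*sqrt(87 + 1/372) = (-32 + 820)*sqrt(87 + 1/372) = 788*sqrt(87 + 1/372) = 788*sqrt(32365/372) = 788*(sqrt(3009945)/186) = 394*sqrt(3009945)/93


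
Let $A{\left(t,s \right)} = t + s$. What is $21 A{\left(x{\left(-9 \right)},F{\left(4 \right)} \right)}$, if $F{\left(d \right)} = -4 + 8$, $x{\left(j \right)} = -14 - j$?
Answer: $-21$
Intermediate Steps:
$F{\left(d \right)} = 4$
$A{\left(t,s \right)} = s + t$
$21 A{\left(x{\left(-9 \right)},F{\left(4 \right)} \right)} = 21 \left(4 - 5\right) = 21 \left(-1\right) = -21$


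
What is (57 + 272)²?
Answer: 108241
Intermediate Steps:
(57 + 272)² = 329² = 108241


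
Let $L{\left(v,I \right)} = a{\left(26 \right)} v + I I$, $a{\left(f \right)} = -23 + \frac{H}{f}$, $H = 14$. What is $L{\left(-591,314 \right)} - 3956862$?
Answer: $- \frac{49984886}{13} \approx -3.845 \cdot 10^{6}$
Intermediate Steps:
$a{\left(f \right)} = -23 + \frac{14}{f}$
$L{\left(v,I \right)} = I^{2} - \frac{292 v}{13}$ ($L{\left(v,I \right)} = \left(-23 + \frac{14}{26}\right) v + I I = \left(-23 + 14 \cdot \frac{1}{26}\right) v + I^{2} = \left(-23 + \frac{7}{13}\right) v + I^{2} = - \frac{292 v}{13} + I^{2} = I^{2} - \frac{292 v}{13}$)
$L{\left(-591,314 \right)} - 3956862 = \left(314^{2} - - \frac{172572}{13}\right) - 3956862 = \left(98596 + \frac{172572}{13}\right) - 3956862 = \frac{1454320}{13} - 3956862 = - \frac{49984886}{13}$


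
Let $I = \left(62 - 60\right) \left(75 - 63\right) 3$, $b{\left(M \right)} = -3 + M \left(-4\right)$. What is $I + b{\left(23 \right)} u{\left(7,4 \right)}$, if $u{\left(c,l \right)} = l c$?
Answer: $-2588$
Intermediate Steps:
$u{\left(c,l \right)} = c l$
$b{\left(M \right)} = -3 - 4 M$
$I = 72$ ($I = 2 \left(75 - 63\right) 3 = 2 \cdot 12 \cdot 3 = 24 \cdot 3 = 72$)
$I + b{\left(23 \right)} u{\left(7,4 \right)} = 72 + \left(-3 - 92\right) 7 \cdot 4 = 72 + \left(-3 - 92\right) 28 = 72 - 2660 = -2588$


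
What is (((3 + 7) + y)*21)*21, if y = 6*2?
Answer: 9702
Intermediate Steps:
y = 12
(((3 + 7) + y)*21)*21 = (((3 + 7) + 12)*21)*21 = ((10 + 12)*21)*21 = (22*21)*21 = 462*21 = 9702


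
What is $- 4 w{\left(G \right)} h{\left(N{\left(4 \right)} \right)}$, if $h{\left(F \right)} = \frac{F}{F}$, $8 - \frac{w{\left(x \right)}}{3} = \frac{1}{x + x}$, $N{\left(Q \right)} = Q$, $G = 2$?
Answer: $-93$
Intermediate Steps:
$w{\left(x \right)} = 24 - \frac{3}{2 x}$ ($w{\left(x \right)} = 24 - \frac{3}{x + x} = 24 - \frac{3}{2 x}$)
$h{\left(F \right)} = 1$
$- 4 w{\left(G \right)} h{\left(N{\left(4 \right)} \right)} = - 4 \left(24 - \frac{3}{2 \cdot 2}\right) 1 = - 4 \left(24 - \frac{3}{4}\right) 1 = \left(-4\right) \frac{93}{4} \cdot 1 = \left(-93\right) 1 = -93$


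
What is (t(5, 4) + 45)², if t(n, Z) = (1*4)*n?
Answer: 4225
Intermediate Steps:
t(n, Z) = 4*n
(t(5, 4) + 45)² = (4*5 + 45)² = (20 + 45)² = 65² = 4225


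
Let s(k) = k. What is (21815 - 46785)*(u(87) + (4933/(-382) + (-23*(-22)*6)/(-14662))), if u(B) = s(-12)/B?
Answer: 13443461451915/40606409 ≈ 3.3107e+5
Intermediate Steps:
u(B) = -12/B
(21815 - 46785)*(u(87) + (4933/(-382) + (-23*(-22)*6)/(-14662))) = (21815 - 46785)*(-12/87 + (4933/(-382) + (-23*(-22)*6)/(-14662))) = -24970*(-12*1/87 + (4933*(-1/382) + (506*6)*(-1/14662))) = -24970*(-4/29 + (-4933/382 + 3036*(-1/14662))) = -24970*(-4/29 + (-4933/382 - 1518/7331)) = -24970*(-4/29 - 36743699/2800442) = -24970*(-1076769039/81212818) = 13443461451915/40606409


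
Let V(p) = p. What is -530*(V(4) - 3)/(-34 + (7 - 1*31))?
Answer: 265/29 ≈ 9.1379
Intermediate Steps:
-530*(V(4) - 3)/(-34 + (7 - 1*31)) = -530*(4 - 3)/(-34 + (7 - 1*31)) = -530/(-34 + (7 - 31)) = -530/(-34 - 24) = -530/(-58) = -530*(-1)/58 = -530*(-1/58) = 265/29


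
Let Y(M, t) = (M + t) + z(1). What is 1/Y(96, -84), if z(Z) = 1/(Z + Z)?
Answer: 2/25 ≈ 0.080000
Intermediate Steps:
z(Z) = 1/(2*Z)
Y(M, t) = ½ + M + t (Y(M, t) = (M + t) + (½)/1 = (M + t) + (½)*1 = (M + t) + ½ = ½ + M + t)
1/Y(96, -84) = 1/(½ + 96 - 84) = 1/(25/2) = 2/25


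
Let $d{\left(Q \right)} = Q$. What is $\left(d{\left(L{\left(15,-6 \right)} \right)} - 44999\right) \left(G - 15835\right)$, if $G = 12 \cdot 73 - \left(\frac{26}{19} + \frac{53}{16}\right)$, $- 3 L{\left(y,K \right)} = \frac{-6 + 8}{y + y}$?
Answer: $\frac{2302860455201}{3420} \approx 6.7335 \cdot 10^{8}$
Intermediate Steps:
$L{\left(y,K \right)} = - \frac{1}{3 y}$ ($L{\left(y,K \right)} = - \frac{\left(-6 + 8\right) \frac{1}{y + y}}{3} = - \frac{2 \frac{1}{2 y}}{3} = - \frac{1}{3 y}$)
$G = \frac{264881}{304}$ ($G = 876 - \frac{1423}{304} = \frac{264881}{304} \approx 871.32$)
$\left(d{\left(L{\left(15,-6 \right)} \right)} - 44999\right) \left(G - 15835\right) = \left(- \frac{1}{3 \cdot 15} - 44999\right) \left(\frac{264881}{304} - 15835\right) = \left(\left(- \frac{1}{3}\right) \frac{1}{15} - 44999\right) \left(- \frac{4548959}{304}\right) = \left(- \frac{1}{45} - 44999\right) \left(- \frac{4548959}{304}\right) = \left(- \frac{2024956}{45}\right) \left(- \frac{4548959}{304}\right) = \frac{2302860455201}{3420}$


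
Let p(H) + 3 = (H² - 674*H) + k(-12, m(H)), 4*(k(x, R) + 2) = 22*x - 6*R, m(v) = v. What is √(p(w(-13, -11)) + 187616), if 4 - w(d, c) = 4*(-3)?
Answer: √176993 ≈ 420.71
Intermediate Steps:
k(x, R) = -2 - 3*R/2 + 11*x/2 (k(x, R) = -2 + (22*x - 6*R)/4 = -2 + (-6*R + 22*x)/4 = -2 + (-3*R/2 + 11*x/2) = -2 - 3*R/2 + 11*x/2)
w(d, c) = 16 (w(d, c) = 4 - 4*(-3) = 4 - 1*(-12) = 4 + 12 = 16)
p(H) = -71 + H² - 1351*H/2 (p(H) = -3 + ((H² - 674*H) + (-2 - 3*H/2 + (11/2)*(-12))) = -3 + ((H² - 674*H) + (-2 - 3*H/2 - 66)) = -3 + ((H² - 674*H) + (-68 - 3*H/2)) = -3 + (-68 + H² - 1351*H/2) = -71 + H² - 1351*H/2)
√(p(w(-13, -11)) + 187616) = √((-71 + 16² - 1351/2*16) + 187616) = √((-71 + 256 - 10808) + 187616) = √(-10623 + 187616) = √176993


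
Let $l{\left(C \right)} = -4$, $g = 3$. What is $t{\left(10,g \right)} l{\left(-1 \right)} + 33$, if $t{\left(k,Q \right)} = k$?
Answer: $-7$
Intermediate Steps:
$t{\left(10,g \right)} l{\left(-1 \right)} + 33 = 10 \left(-4\right) + 33 = -40 + 33 = -7$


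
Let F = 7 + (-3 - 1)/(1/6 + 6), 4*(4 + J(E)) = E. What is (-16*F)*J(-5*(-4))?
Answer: -3760/37 ≈ -101.62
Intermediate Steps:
J(E) = -4 + E/4
F = 235/37 (F = 7 - 4/(1*(⅙) + 6) = 7 - 4/(⅙ + 6) = 7 - 4/37/6 = 7 - 4*6/37 = 7 - 24/37 = 235/37 ≈ 6.3513)
(-16*F)*J(-5*(-4)) = (-16*235/37)*(-4 + (-5*(-4))/4) = -3760*(-4 + (¼)*20)/37 = -3760*(-4 + 5)/37 = -3760/37*1 = -3760/37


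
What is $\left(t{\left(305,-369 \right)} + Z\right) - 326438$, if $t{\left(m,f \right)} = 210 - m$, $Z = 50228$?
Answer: $-276305$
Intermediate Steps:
$\left(t{\left(305,-369 \right)} + Z\right) - 326438 = \left(\left(210 - 305\right) + 50228\right) - 326438 = \left(-95 + 50228\right) - 326438 = 50133 - 326438 = -276305$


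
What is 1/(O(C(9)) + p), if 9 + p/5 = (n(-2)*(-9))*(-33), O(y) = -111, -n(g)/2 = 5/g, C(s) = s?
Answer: 1/7269 ≈ 0.00013757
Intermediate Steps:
n(g) = -10/g
p = 7380 (p = -45 + 5*((-10/(-2)*(-9))*(-33)) = -45 + 5*((-10*(-½)*(-9))*(-33)) = -45 + 5*((5*(-9))*(-33)) = -45 + 5*(-45*(-33)) = -45 + 5*1485 = -45 + 7425 = 7380)
1/(O(C(9)) + p) = 1/(-111 + 7380) = 1/7269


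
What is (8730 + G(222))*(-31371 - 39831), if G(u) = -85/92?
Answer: -28590273075/46 ≈ -6.2153e+8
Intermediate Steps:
G(u) = -85/92 (G(u) = -85*1/92 = -85/92)
(8730 + G(222))*(-31371 - 39831) = (8730 - 85/92)*(-31371 - 39831) = (803075/92)*(-71202) = -28590273075/46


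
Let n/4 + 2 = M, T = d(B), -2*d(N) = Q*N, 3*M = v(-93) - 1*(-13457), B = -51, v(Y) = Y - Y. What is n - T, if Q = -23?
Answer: 111127/6 ≈ 18521.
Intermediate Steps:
v(Y) = 0
M = 13457/3 (M = (0 - 1*(-13457))/3 = (0 + 13457)/3 = (1/3)*13457 = 13457/3 ≈ 4485.7)
d(N) = 23*N/2 (d(N) = -(-23)*N/2 = 23*N/2)
T = -1173/2 (T = (23/2)*(-51) = -1173/2 ≈ -586.50)
n = 53804/3 (n = -8 + 4*(13457/3) = -8 + 53828/3 = 53804/3 ≈ 17935.)
n - T = 53804/3 - 1*(-1173/2) = 53804/3 + 1173/2 = 111127/6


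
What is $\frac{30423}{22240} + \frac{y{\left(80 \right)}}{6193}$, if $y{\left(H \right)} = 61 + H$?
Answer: $\frac{191545479}{137732320} \approx 1.3907$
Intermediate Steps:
$\frac{30423}{22240} + \frac{y{\left(80 \right)}}{6193} = \frac{30423}{22240} + \frac{61 + 80}{6193} = 30423 \cdot \frac{1}{22240} + 141 \cdot \frac{1}{6193} = \frac{30423}{22240} + \frac{141}{6193} = \frac{191545479}{137732320}$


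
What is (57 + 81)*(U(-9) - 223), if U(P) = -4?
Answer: -31326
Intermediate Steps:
(57 + 81)*(U(-9) - 223) = (57 + 81)*(-4 - 223) = 138*(-227) = -31326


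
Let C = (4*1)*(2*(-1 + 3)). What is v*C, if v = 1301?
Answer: 20816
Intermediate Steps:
C = 16 (C = 4*(2*2) = 4*4 = 16)
v*C = 1301*16 = 20816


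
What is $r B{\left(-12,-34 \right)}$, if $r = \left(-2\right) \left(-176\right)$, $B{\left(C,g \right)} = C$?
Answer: $-4224$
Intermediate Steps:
$r = 352$
$r B{\left(-12,-34 \right)} = 352 \left(-12\right) = -4224$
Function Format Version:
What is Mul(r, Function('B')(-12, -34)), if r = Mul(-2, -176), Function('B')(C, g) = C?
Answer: -4224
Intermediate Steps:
r = 352
Mul(r, Function('B')(-12, -34)) = Mul(352, -12) = -4224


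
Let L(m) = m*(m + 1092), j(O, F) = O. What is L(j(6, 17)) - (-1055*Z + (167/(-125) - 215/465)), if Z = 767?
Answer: 9483382031/11625 ≈ 8.1578e+5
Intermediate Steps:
L(m) = m*(1092 + m)
L(j(6, 17)) - (-1055*Z + (167/(-125) - 215/465)) = 6*(1092 + 6) - (-1055*767 + (167/(-125) - 215/465)) = 6*1098 - (-809185 + (167*(-1/125) - 215*1/465)) = 6588 - (-809185 + (-167/125 - 43/93)) = 6588 - (-809185 - 20906/11625) = 6588 - 1*(-9406796531/11625) = 6588 + 9406796531/11625 = 9483382031/11625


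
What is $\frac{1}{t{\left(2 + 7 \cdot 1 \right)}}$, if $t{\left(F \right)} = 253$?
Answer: $\frac{1}{253} \approx 0.0039526$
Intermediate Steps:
$\frac{1}{t{\left(2 + 7 \cdot 1 \right)}} = \frac{1}{253}$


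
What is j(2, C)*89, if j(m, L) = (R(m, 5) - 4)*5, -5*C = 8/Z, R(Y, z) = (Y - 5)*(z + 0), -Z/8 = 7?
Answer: -8455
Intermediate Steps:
Z = -56 (Z = -8*7 = -56)
R(Y, z) = z*(-5 + Y) (R(Y, z) = (-5 + Y)*z = z*(-5 + Y))
C = 1/35 (C = -8/(5*(-56)) = -8*(-1)/(5*56) = -⅕*(-⅐) = 1/35 ≈ 0.028571)
j(m, L) = -145 + 25*m (j(m, L) = (5*(-5 + m) - 4)*5 = ((-25 + 5*m) - 4)*5 = (-29 + 5*m)*5 = -145 + 25*m)
j(2, C)*89 = (-145 + 25*2)*89 = (-145 + 50)*89 = -95*89 = -8455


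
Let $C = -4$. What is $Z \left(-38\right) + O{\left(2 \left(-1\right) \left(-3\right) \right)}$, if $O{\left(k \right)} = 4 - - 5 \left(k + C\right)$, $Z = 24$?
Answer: $-898$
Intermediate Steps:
$O{\left(k \right)} = -16 + 5 k$ ($O{\left(k \right)} = 4 - - 5 \left(k - 4\right) = 4 - - 5 \left(-4 + k\right) = 4 - \left(20 - 5 k\right) = 4 + \left(-20 + 5 k\right) = -16 + 5 k$)
$Z \left(-38\right) + O{\left(2 \left(-1\right) \left(-3\right) \right)} = 24 \left(-38\right) - \left(16 - 5 \cdot 2 \left(-1\right) \left(-3\right)\right) = -912 - \left(16 - 5 \left(\left(-2\right) \left(-3\right)\right)\right) = -912 + \left(-16 + 5 \cdot 6\right) = -912 + \left(-16 + 30\right) = -912 + 14 = -898$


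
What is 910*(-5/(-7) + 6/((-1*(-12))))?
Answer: 1105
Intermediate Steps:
910*(-5/(-7) + 6/((-1*(-12)))) = 910*(-5*(-1/7) + 6/12) = 910*(5/7 + 6*(1/12)) = 910*(5/7 + 1/2) = 910*(17/14) = 1105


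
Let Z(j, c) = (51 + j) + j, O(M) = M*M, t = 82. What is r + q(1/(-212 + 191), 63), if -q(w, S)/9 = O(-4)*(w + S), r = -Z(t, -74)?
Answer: -64961/7 ≈ -9280.1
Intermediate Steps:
O(M) = M²
Z(j, c) = 51 + 2*j
r = -215 (r = -(51 + 2*82) = -(51 + 164) = -1*215 = -215)
q(w, S) = -144*S - 144*w (q(w, S) = -9*(-4)²*(w + S) = -144*(S + w) = -9*(16*S + 16*w) = -144*S - 144*w)
r + q(1/(-212 + 191), 63) = -215 + (-144*63 - 144/(-212 + 191)) = -215 + (-9072 - 144/(-21)) = -215 + (-9072 - 144*(-1/21)) = -215 + (-9072 + 48/7) = -215 - 63456/7 = -64961/7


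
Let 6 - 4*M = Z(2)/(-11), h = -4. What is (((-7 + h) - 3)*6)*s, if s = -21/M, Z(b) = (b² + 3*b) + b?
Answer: 12936/13 ≈ 995.08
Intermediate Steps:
Z(b) = b² + 4*b
M = 39/22 (M = 3/2 - 2*(4 + 2)/(4*(-11)) = 3/2 - 2*6*(-1)/(4*11) = 3/2 - 3*(-1)/11 = 3/2 - ¼*(-12/11) = 3/2 + 3/11 = 39/22 ≈ 1.7727)
s = -154/13 (s = -21/39/22 = -21*22/39 = -154/13 ≈ -11.846)
(((-7 + h) - 3)*6)*s = (((-7 - 4) - 3)*6)*(-154/13) = ((-11 - 3)*6)*(-154/13) = -14*6*(-154/13) = -84*(-154/13) = 12936/13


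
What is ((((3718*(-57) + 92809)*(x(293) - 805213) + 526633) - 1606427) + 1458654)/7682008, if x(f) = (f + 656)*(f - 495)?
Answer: 118749426447/7682008 ≈ 15458.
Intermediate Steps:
x(f) = (-495 + f)*(656 + f) (x(f) = (656 + f)*(-495 + f) = (-495 + f)*(656 + f))
((((3718*(-57) + 92809)*(x(293) - 805213) + 526633) - 1606427) + 1458654)/7682008 = ((((3718*(-57) + 92809)*((-324720 + 293² + 161*293) - 805213) + 526633) - 1606427) + 1458654)/7682008 = ((((-211926 + 92809)*((-324720 + 85849 + 47173) - 805213) + 526633) - 1606427) + 1458654)*(1/7682008) = (((-119117*(-191698 - 805213) + 526633) - 1606427) + 1458654)*(1/7682008) = (((-119117*(-996911) + 526633) - 1606427) + 1458654)*(1/7682008) = (((118749047587 + 526633) - 1606427) + 1458654)*(1/7682008) = ((118749574220 - 1606427) + 1458654)*(1/7682008) = (118747967793 + 1458654)*(1/7682008) = 118749426447*(1/7682008) = 118749426447/7682008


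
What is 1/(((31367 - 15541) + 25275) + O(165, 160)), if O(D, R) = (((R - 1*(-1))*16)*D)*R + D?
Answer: 1/68047666 ≈ 1.4696e-8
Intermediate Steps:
O(D, R) = D + D*R*(16 + 16*R) (O(D, R) = (((R + 1)*16)*D)*R + D = (((1 + R)*16)*D)*R + D = ((16 + 16*R)*D)*R + D = (D*(16 + 16*R))*R + D = D*R*(16 + 16*R) + D = D + D*R*(16 + 16*R))
1/(((31367 - 15541) + 25275) + O(165, 160)) = 1/(((31367 - 15541) + 25275) + 165*(1 + 16*160 + 16*160²)) = 1/((15826 + 25275) + 165*(1 + 2560 + 16*25600)) = 1/(41101 + 165*(1 + 2560 + 409600)) = 1/(41101 + 165*412161) = 1/(41101 + 68006565) = 1/68047666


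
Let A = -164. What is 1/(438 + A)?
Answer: 1/274 ≈ 0.0036496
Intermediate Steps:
1/(438 + A) = 1/(438 - 164) = 1/274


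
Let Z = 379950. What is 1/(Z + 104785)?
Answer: 1/484735 ≈ 2.0630e-6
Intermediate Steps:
1/(Z + 104785) = 1/(379950 + 104785) = 1/484735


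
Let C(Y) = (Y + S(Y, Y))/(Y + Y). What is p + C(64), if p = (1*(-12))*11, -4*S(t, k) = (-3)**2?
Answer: -67337/512 ≈ -131.52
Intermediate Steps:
S(t, k) = -9/4 (S(t, k) = -1/4*(-3)**2 = -1/4*9 = -9/4)
p = -132 (p = -12*11 = -132)
C(Y) = (-9/4 + Y)/(2*Y) (C(Y) = (Y - 9/4)/(Y + Y) = (-9/4 + Y)/((2*Y)) = (-9/4 + Y)*(1/(2*Y)) = (-9/4 + Y)/(2*Y))
p + C(64) = -132 + (1/8)*(-9 + 4*64)/64 = -132 + (1/8)*(1/64)*(-9 + 256) = -132 + (1/8)*(1/64)*247 = -132 + 247/512 = -67337/512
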